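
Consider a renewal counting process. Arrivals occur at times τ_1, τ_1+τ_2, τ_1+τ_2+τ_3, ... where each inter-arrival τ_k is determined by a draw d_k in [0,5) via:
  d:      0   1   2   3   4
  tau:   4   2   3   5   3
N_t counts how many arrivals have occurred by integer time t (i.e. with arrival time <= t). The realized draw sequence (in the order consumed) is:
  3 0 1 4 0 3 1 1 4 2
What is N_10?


draw d_1=3: τ_1=5, arrival time A_1=5
draw d_2=0: τ_2=4, arrival time A_2=9
draw d_3=1: τ_3=2, arrival time A_3=11
draw d_4=4: τ_4=3, arrival time A_4=14
draw d_5=0: τ_5=4, arrival time A_5=18
draw d_6=3: τ_6=5, arrival time A_6=23
draw d_7=1: τ_7=2, arrival time A_7=25
draw d_8=1: τ_8=2, arrival time A_8=27
draw d_9=4: τ_9=3, arrival time A_9=30
draw d_10=2: τ_10=3, arrival time A_10=33
N_t over t=0..10: 0:0 1:0 2:0 3:0 4:0 5:1 6:1 7:1 8:1 9:2 10:2

2


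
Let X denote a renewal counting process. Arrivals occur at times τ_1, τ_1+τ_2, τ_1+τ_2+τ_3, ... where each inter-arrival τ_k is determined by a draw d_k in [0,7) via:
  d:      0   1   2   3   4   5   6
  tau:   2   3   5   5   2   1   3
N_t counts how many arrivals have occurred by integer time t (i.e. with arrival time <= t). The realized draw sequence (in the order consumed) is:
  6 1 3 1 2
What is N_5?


1

draw d_1=6: τ_1=3, arrival time A_1=3
draw d_2=1: τ_2=3, arrival time A_2=6
draw d_3=3: τ_3=5, arrival time A_3=11
draw d_4=1: τ_4=3, arrival time A_4=14
draw d_5=2: τ_5=5, arrival time A_5=19
N_t over t=0..5: 0:0 1:0 2:0 3:1 4:1 5:1


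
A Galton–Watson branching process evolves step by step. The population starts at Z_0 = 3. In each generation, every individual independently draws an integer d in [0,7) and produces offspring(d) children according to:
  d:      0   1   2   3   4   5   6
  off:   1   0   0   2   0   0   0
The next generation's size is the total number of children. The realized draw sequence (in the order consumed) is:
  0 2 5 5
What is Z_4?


gen 0: Z_0=3, draws=[0, 2, 5], offspring=[1, 0, 0], Z_1=1
gen 1: Z_1=1, draws=[5], offspring=[0], Z_2=0
gen 2: Z_2=0, draws=[], offspring=[], Z_3=0
gen 3: Z_3=0, draws=[], offspring=[], Z_4=0

0


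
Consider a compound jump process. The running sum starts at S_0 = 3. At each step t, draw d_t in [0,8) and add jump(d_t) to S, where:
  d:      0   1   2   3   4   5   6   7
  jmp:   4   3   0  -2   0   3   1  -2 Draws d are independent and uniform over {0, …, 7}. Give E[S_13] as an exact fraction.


115/8

Outcome values over d=0..7: [4, 3, 0, -2, 0, 3, 1, -2]
Σy = 7, Σy² = 43, M = 8
μ = 7/8 = 7/8,  σ² = 43/8 − (7/8)² = 295/64
E[S_13] = 3 + 13·(7/8) = 115/8


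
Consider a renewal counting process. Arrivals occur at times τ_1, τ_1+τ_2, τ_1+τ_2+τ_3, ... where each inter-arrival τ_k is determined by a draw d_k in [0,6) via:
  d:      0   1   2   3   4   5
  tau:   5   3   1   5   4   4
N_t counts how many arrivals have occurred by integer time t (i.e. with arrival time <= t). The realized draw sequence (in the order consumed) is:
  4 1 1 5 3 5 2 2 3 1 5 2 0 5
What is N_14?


4

draw d_1=4: τ_1=4, arrival time A_1=4
draw d_2=1: τ_2=3, arrival time A_2=7
draw d_3=1: τ_3=3, arrival time A_3=10
draw d_4=5: τ_4=4, arrival time A_4=14
draw d_5=3: τ_5=5, arrival time A_5=19
draw d_6=5: τ_6=4, arrival time A_6=23
draw d_7=2: τ_7=1, arrival time A_7=24
draw d_8=2: τ_8=1, arrival time A_8=25
draw d_9=3: τ_9=5, arrival time A_9=30
draw d_10=1: τ_10=3, arrival time A_10=33
draw d_11=5: τ_11=4, arrival time A_11=37
draw d_12=2: τ_12=1, arrival time A_12=38
draw d_13=0: τ_13=5, arrival time A_13=43
draw d_14=5: τ_14=4, arrival time A_14=47
N_t over t=0..14: 0:0 1:0 2:0 3:0 4:1 5:1 6:1 7:2 8:2 9:2 10:3 11:3 12:3 13:3 14:4


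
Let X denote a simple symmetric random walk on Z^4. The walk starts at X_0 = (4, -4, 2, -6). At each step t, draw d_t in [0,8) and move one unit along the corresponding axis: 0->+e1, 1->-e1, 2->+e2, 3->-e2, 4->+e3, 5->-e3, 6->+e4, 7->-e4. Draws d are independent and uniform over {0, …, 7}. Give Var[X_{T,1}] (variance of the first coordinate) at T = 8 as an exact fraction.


Outcome values over d=0..7: [1, -1, 0, 0, 0, 0, 0, 0]
Σy = 0, Σy² = 2, M = 8
μ = 0/8 = 0,  σ² = 2/8 − (0)² = 1/4
Independent increments: Var[X_8] = 8·σ² = 8·(1/4) = 2

2


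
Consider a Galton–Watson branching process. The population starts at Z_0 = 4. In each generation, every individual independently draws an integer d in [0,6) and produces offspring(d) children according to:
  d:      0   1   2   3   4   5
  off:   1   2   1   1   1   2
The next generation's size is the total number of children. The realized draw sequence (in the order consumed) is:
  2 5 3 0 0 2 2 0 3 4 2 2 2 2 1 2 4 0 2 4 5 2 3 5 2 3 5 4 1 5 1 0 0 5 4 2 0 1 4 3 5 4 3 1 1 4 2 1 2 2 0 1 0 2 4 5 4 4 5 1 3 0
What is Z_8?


22

gen 0: Z_0=4, draws=[2, 5, 3, 0], offspring=[1, 2, 1, 1], Z_1=5
gen 1: Z_1=5, draws=[0, 2, 2, 0, 3], offspring=[1, 1, 1, 1, 1], Z_2=5
gen 2: Z_2=5, draws=[4, 2, 2, 2, 2], offspring=[1, 1, 1, 1, 1], Z_3=5
gen 3: Z_3=5, draws=[1, 2, 4, 0, 2], offspring=[2, 1, 1, 1, 1], Z_4=6
gen 4: Z_4=6, draws=[4, 5, 2, 3, 5, 2], offspring=[1, 2, 1, 1, 2, 1], Z_5=8
gen 5: Z_5=8, draws=[3, 5, 4, 1, 5, 1, 0, 0], offspring=[1, 2, 1, 2, 2, 2, 1, 1], Z_6=12
gen 6: Z_6=12, draws=[5, 4, 2, 0, 1, 4, 3, 5, 4, 3, 1, 1], offspring=[2, 1, 1, 1, 2, 1, 1, 2, 1, 1, 2, 2], Z_7=17
gen 7: Z_7=17, draws=[4, 2, 1, 2, 2, 0, 1, 0, 2, 4, 5, 4, 4, 5, 1, 3, 0], offspring=[1, 1, 2, 1, 1, 1, 2, 1, 1, 1, 2, 1, 1, 2, 2, 1, 1], Z_8=22


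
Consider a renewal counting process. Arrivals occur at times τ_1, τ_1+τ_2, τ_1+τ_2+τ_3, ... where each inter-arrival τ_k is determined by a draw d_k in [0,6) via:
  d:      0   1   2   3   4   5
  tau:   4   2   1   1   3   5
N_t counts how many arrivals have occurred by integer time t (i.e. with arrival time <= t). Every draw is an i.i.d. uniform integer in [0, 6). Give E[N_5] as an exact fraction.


Inter-arrival values over d=0..5: [4, 2, 1, 1, 3, 5]
Each d has probability 1/6, so the pmf of τ is: f(1) = 1/3, f(2) = 1/6, f(3) = 1/6, f(4) = 1/6, f(5) = 1/6
Renewal equation for m(n) = E[N_n]: condition on τ_1 = k (if k <= n, one arrival plus a fresh copy on the remaining n−k steps): m(n) = F(n) + Σ_{k<=n} f(k)·m(n−k), where F(n) = P(τ <= n) and m(0) = 0
m(1) = F(1) = 1/3
m(2) = F(2) + f(1)·m(1) = 1/2 + 1/3·1/3 = 11/18
m(3) = F(3) + f(1)·m(2) + f(2)·m(1) = 2/3 + 1/3·11/18 + 1/6·1/3 = 25/27
m(4) = F(4) + f(1)·m(3) + f(2)·m(2) + f(3)·m(1) = 5/6 + 1/3·25/27 + 1/6·11/18 + 1/6·1/3 = 421/324
m(5) = F(5) + f(1)·m(4) + f(2)·m(3) + f(3)·m(2) + f(4)·m(1) = 1 + 1/3·421/324 + 1/6·25/27 + 1/6·11/18 + 1/6·1/3 = 424/243
E[N_5] = m(5) = 424/243

424/243


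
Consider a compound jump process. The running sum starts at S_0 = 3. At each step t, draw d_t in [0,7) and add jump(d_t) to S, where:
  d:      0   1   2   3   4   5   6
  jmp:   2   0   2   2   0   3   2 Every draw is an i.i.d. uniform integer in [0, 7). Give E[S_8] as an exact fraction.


109/7

Outcome values over d=0..6: [2, 0, 2, 2, 0, 3, 2]
Σy = 11, Σy² = 25, M = 7
μ = 11/7 = 11/7,  σ² = 25/7 − (11/7)² = 54/49
E[S_8] = 3 + 8·(11/7) = 109/7


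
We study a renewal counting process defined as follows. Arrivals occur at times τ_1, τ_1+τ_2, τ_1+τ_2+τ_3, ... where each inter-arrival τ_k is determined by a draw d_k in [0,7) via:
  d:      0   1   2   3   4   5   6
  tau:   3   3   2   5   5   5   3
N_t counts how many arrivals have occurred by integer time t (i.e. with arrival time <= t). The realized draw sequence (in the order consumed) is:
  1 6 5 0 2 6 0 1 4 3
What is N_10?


2

draw d_1=1: τ_1=3, arrival time A_1=3
draw d_2=6: τ_2=3, arrival time A_2=6
draw d_3=5: τ_3=5, arrival time A_3=11
draw d_4=0: τ_4=3, arrival time A_4=14
draw d_5=2: τ_5=2, arrival time A_5=16
draw d_6=6: τ_6=3, arrival time A_6=19
draw d_7=0: τ_7=3, arrival time A_7=22
draw d_8=1: τ_8=3, arrival time A_8=25
draw d_9=4: τ_9=5, arrival time A_9=30
draw d_10=3: τ_10=5, arrival time A_10=35
N_t over t=0..10: 0:0 1:0 2:0 3:1 4:1 5:1 6:2 7:2 8:2 9:2 10:2


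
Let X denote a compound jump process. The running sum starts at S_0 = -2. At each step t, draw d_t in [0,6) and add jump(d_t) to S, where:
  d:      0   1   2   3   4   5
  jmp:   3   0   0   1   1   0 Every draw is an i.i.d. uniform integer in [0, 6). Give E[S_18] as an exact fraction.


13

Outcome values over d=0..5: [3, 0, 0, 1, 1, 0]
Σy = 5, Σy² = 11, M = 6
μ = 5/6 = 5/6,  σ² = 11/6 − (5/6)² = 41/36
E[S_18] = -2 + 18·(5/6) = 13


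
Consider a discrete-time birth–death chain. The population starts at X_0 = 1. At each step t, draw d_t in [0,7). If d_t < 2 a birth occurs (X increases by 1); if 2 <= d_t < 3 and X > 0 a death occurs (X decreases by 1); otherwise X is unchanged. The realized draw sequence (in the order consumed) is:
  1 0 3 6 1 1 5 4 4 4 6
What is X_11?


t=0: X=1, d=1 → birth, X_1=2
t=1: X=2, d=0 → birth, X_2=3
t=2: X=3, d=3 → hold, X_3=3
t=3: X=3, d=6 → hold, X_4=3
t=4: X=3, d=1 → birth, X_5=4
t=5: X=4, d=1 → birth, X_6=5
t=6: X=5, d=5 → hold, X_7=5
t=7: X=5, d=4 → hold, X_8=5
t=8: X=5, d=4 → hold, X_9=5
t=9: X=5, d=4 → hold, X_10=5
t=10: X=5, d=6 → hold, X_11=5

5


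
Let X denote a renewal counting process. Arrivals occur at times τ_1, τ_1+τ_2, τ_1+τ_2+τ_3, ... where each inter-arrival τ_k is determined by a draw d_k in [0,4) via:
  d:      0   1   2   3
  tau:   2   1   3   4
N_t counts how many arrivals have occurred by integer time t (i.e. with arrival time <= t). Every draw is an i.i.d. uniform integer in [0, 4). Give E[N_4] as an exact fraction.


369/256

Inter-arrival values over d=0..3: [2, 1, 3, 4]
Each d has probability 1/4, so the pmf of τ is: f(1) = 1/4, f(2) = 1/4, f(3) = 1/4, f(4) = 1/4
Renewal equation for m(n) = E[N_n]: condition on τ_1 = k (if k <= n, one arrival plus a fresh copy on the remaining n−k steps): m(n) = F(n) + Σ_{k<=n} f(k)·m(n−k), where F(n) = P(τ <= n) and m(0) = 0
m(1) = F(1) = 1/4
m(2) = F(2) + f(1)·m(1) = 1/2 + 1/4·1/4 = 9/16
m(3) = F(3) + f(1)·m(2) + f(2)·m(1) = 3/4 + 1/4·9/16 + 1/4·1/4 = 61/64
m(4) = F(4) + f(1)·m(3) + f(2)·m(2) + f(3)·m(1) = 1 + 1/4·61/64 + 1/4·9/16 + 1/4·1/4 = 369/256
E[N_4] = m(4) = 369/256


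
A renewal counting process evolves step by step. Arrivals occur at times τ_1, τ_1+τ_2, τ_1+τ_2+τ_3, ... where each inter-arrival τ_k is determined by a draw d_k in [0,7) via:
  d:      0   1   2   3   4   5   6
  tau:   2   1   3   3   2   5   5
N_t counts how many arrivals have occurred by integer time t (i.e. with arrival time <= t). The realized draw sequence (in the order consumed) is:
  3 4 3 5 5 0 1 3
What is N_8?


draw d_1=3: τ_1=3, arrival time A_1=3
draw d_2=4: τ_2=2, arrival time A_2=5
draw d_3=3: τ_3=3, arrival time A_3=8
draw d_4=5: τ_4=5, arrival time A_4=13
draw d_5=5: τ_5=5, arrival time A_5=18
draw d_6=0: τ_6=2, arrival time A_6=20
draw d_7=1: τ_7=1, arrival time A_7=21
draw d_8=3: τ_8=3, arrival time A_8=24
N_t over t=0..8: 0:0 1:0 2:0 3:1 4:1 5:2 6:2 7:2 8:3

3


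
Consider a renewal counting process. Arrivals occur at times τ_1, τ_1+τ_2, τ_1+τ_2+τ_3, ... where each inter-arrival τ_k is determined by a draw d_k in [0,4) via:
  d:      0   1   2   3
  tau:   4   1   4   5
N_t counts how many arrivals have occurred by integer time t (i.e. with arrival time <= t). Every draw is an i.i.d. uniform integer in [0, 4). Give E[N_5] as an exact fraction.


Inter-arrival values over d=0..3: [4, 1, 4, 5]
Each d has probability 1/4, so the pmf of τ is: f(1) = 1/4, f(4) = 1/2, f(5) = 1/4
Renewal equation for m(n) = E[N_n]: condition on τ_1 = k (if k <= n, one arrival plus a fresh copy on the remaining n−k steps): m(n) = F(n) + Σ_{k<=n} f(k)·m(n−k), where F(n) = P(τ <= n) and m(0) = 0
m(1) = F(1) = 1/4
m(2) = F(2) + f(1)·m(1) = 1/4 + 1/4·1/4 = 5/16
m(3) = F(3) + f(1)·m(2) = 1/4 + 1/4·5/16 = 21/64
m(4) = F(4) + f(1)·m(3) = 3/4 + 1/4·21/64 = 213/256
m(5) = F(5) + f(1)·m(4) + f(4)·m(1) = 1 + 1/4·213/256 + 1/2·1/4 = 1365/1024
E[N_5] = m(5) = 1365/1024

1365/1024


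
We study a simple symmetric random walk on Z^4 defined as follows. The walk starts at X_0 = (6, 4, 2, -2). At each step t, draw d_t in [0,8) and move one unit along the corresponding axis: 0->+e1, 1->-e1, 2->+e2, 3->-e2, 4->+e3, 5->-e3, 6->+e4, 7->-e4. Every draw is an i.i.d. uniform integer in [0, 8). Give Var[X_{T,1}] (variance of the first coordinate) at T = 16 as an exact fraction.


4

Outcome values over d=0..7: [1, -1, 0, 0, 0, 0, 0, 0]
Σy = 0, Σy² = 2, M = 8
μ = 0/8 = 0,  σ² = 2/8 − (0)² = 1/4
Independent increments: Var[X_16] = 16·σ² = 16·(1/4) = 4


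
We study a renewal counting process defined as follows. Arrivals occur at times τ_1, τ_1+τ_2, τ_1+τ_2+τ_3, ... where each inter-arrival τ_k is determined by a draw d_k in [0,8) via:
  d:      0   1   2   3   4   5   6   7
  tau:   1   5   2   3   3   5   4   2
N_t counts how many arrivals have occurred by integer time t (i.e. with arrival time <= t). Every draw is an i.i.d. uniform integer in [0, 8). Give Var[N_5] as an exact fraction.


Inter-arrival values over d=0..7: [1, 5, 2, 3, 3, 5, 4, 2]
Each d has probability 1/8, so the pmf of τ is: f(1) = 1/8, f(2) = 1/4, f(3) = 1/4, f(4) = 1/8, f(5) = 1/4
Let p_n(j) = P(N_n = j), with p_0 = [1]. Condition on τ_1: p_n(0) = P(τ > n), and for j >= 1, p_n(j) = Σ_{k<=n} f(k)·p_{n−k}(j−1)
p_1 = [7/8, 1/8]  (j = 0..1)
p_2 = [5/8, 23/64, 1/64]  (j = 0..2)
p_3 = [3/8, 35/64, 39/512, 1/512]  (j = 0..3)
p_4 = [1/4, 35/64, 97/512, 55/4096, 1/4096]  (j = 0..4)
p_5 = [0, 41/64, 159/512, 191/4096, 71/32768, 1/32768]  (j = 0..5)
E[N_5] = Σ j·p_5(j) = 46217/32768;  E[N_5²] = Σ j²·p_5(j) = 76609/32768
Var[N_5] = 76609/32768 − (46217/32768)² = 374312623/1073741824

374312623/1073741824


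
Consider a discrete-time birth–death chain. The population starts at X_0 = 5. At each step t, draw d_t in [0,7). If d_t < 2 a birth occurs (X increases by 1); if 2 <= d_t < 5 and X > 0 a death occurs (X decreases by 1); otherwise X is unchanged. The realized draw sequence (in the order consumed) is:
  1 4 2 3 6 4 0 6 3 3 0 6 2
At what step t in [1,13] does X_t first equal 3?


4

t=0: X=5, d=1 → birth, X_1=6
t=1: X=6, d=4 → death, X_2=5
t=2: X=5, d=2 → death, X_3=4
t=3: X=4, d=3 → death, X_4=3
t=4: X=3, d=6 → hold, X_5=3
t=5: X=3, d=4 → death, X_6=2
t=6: X=2, d=0 → birth, X_7=3
t=7: X=3, d=6 → hold, X_8=3
t=8: X=3, d=3 → death, X_9=2
t=9: X=2, d=3 → death, X_10=1
t=10: X=1, d=0 → birth, X_11=2
t=11: X=2, d=6 → hold, X_12=2
t=12: X=2, d=2 → death, X_13=1


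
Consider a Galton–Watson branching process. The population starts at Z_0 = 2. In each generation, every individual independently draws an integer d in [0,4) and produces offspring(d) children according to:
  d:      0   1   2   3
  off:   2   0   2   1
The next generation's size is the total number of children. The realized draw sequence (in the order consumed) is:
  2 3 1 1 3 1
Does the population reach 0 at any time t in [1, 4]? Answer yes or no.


yes

gen 0: Z_0=2, draws=[2, 3], offspring=[2, 1], Z_1=3
gen 1: Z_1=3, draws=[1, 1, 3], offspring=[0, 0, 1], Z_2=1
gen 2: Z_2=1, draws=[1], offspring=[0], Z_3=0
gen 3: Z_3=0, draws=[], offspring=[], Z_4=0


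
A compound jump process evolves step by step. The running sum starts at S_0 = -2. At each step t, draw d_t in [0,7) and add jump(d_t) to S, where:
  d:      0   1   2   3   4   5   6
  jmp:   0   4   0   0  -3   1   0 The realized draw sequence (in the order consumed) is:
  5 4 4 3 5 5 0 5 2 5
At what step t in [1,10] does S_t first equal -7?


t=0: S=-2, d=5, jump=1, S_1=-1
t=1: S=-1, d=4, jump=-3, S_2=-4
t=2: S=-4, d=4, jump=-3, S_3=-7
t=3: S=-7, d=3, jump=0, S_4=-7
t=4: S=-7, d=5, jump=1, S_5=-6
t=5: S=-6, d=5, jump=1, S_6=-5
t=6: S=-5, d=0, jump=0, S_7=-5
t=7: S=-5, d=5, jump=1, S_8=-4
t=8: S=-4, d=2, jump=0, S_9=-4
t=9: S=-4, d=5, jump=1, S_10=-3

3


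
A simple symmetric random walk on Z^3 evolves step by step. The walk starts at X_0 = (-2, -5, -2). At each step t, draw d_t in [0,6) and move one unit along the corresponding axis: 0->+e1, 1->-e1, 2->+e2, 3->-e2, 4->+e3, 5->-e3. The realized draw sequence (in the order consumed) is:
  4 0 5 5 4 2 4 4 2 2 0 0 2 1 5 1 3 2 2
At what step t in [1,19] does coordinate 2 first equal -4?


6

t=0: X=(-2, -5, -2), d=4 → +e3, X_1=(-2, -5, -1)
t=1: X=(-2, -5, -1), d=0 → +e1, X_2=(-1, -5, -1)
t=2: X=(-1, -5, -1), d=5 → -e3, X_3=(-1, -5, -2)
t=3: X=(-1, -5, -2), d=5 → -e3, X_4=(-1, -5, -3)
t=4: X=(-1, -5, -3), d=4 → +e3, X_5=(-1, -5, -2)
t=5: X=(-1, -5, -2), d=2 → +e2, X_6=(-1, -4, -2)
t=6: X=(-1, -4, -2), d=4 → +e3, X_7=(-1, -4, -1)
t=7: X=(-1, -4, -1), d=4 → +e3, X_8=(-1, -4, 0)
t=8: X=(-1, -4, 0), d=2 → +e2, X_9=(-1, -3, 0)
t=9: X=(-1, -3, 0), d=2 → +e2, X_10=(-1, -2, 0)
t=10: X=(-1, -2, 0), d=0 → +e1, X_11=(0, -2, 0)
t=11: X=(0, -2, 0), d=0 → +e1, X_12=(1, -2, 0)
t=12: X=(1, -2, 0), d=2 → +e2, X_13=(1, -1, 0)
t=13: X=(1, -1, 0), d=1 → -e1, X_14=(0, -1, 0)
t=14: X=(0, -1, 0), d=5 → -e3, X_15=(0, -1, -1)
t=15: X=(0, -1, -1), d=1 → -e1, X_16=(-1, -1, -1)
t=16: X=(-1, -1, -1), d=3 → -e2, X_17=(-1, -2, -1)
t=17: X=(-1, -2, -1), d=2 → +e2, X_18=(-1, -1, -1)
t=18: X=(-1, -1, -1), d=2 → +e2, X_19=(-1, 0, -1)


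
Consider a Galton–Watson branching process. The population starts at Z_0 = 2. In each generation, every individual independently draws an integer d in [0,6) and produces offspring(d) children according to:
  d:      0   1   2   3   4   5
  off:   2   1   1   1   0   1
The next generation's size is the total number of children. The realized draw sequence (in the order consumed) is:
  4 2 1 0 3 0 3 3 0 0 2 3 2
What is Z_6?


5

gen 0: Z_0=2, draws=[4, 2], offspring=[0, 1], Z_1=1
gen 1: Z_1=1, draws=[1], offspring=[1], Z_2=1
gen 2: Z_2=1, draws=[0], offspring=[2], Z_3=2
gen 3: Z_3=2, draws=[3, 0], offspring=[1, 2], Z_4=3
gen 4: Z_4=3, draws=[3, 3, 0], offspring=[1, 1, 2], Z_5=4
gen 5: Z_5=4, draws=[0, 2, 3, 2], offspring=[2, 1, 1, 1], Z_6=5


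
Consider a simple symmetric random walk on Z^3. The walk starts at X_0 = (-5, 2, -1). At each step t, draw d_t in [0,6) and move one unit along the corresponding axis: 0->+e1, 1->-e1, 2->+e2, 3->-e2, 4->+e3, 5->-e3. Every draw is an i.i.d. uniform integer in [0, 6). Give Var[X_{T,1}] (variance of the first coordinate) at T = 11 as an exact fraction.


Outcome values over d=0..5: [1, -1, 0, 0, 0, 0]
Σy = 0, Σy² = 2, M = 6
μ = 0/6 = 0,  σ² = 2/6 − (0)² = 1/3
Independent increments: Var[X_11] = 11·σ² = 11·(1/3) = 11/3

11/3


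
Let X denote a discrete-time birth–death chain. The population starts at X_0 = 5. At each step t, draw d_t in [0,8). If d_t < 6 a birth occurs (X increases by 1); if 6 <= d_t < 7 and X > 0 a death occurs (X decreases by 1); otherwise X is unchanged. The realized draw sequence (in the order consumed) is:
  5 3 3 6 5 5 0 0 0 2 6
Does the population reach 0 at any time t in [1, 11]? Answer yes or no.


t=0: X=5, d=5 → birth, X_1=6
t=1: X=6, d=3 → birth, X_2=7
t=2: X=7, d=3 → birth, X_3=8
t=3: X=8, d=6 → death, X_4=7
t=4: X=7, d=5 → birth, X_5=8
t=5: X=8, d=5 → birth, X_6=9
t=6: X=9, d=0 → birth, X_7=10
t=7: X=10, d=0 → birth, X_8=11
t=8: X=11, d=0 → birth, X_9=12
t=9: X=12, d=2 → birth, X_10=13
t=10: X=13, d=6 → death, X_11=12

no


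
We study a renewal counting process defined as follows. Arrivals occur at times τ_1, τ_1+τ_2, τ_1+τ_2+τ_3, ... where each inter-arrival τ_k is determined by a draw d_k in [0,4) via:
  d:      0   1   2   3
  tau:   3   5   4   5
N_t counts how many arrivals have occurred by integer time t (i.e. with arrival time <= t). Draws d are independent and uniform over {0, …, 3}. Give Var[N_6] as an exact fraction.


15/256

Inter-arrival values over d=0..3: [3, 5, 4, 5]
Each d has probability 1/4, so the pmf of τ is: f(3) = 1/4, f(4) = 1/4, f(5) = 1/2
Let p_n(j) = P(N_n = j), with p_0 = [1]. Condition on τ_1: p_n(0) = P(τ > n), and for j >= 1, p_n(j) = Σ_{k<=n} f(k)·p_{n−k}(j−1)
p_1 = [1]  (j = 0)
p_2 = [1]  (j = 0)
p_3 = [3/4, 1/4]  (j = 0..1)
p_4 = [1/2, 1/2]  (j = 0..1)
p_5 = [0, 1]  (j = 0..1)
p_6 = [0, 15/16, 1/16]  (j = 0..2)
E[N_6] = Σ j·p_6(j) = 17/16;  E[N_6²] = Σ j²·p_6(j) = 19/16
Var[N_6] = 19/16 − (17/16)² = 15/256


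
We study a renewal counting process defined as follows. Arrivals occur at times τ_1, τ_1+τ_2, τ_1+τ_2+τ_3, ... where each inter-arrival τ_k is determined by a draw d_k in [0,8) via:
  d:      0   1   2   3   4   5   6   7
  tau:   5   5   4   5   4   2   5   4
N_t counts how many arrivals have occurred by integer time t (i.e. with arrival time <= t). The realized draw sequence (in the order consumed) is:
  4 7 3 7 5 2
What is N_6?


1

draw d_1=4: τ_1=4, arrival time A_1=4
draw d_2=7: τ_2=4, arrival time A_2=8
draw d_3=3: τ_3=5, arrival time A_3=13
draw d_4=7: τ_4=4, arrival time A_4=17
draw d_5=5: τ_5=2, arrival time A_5=19
draw d_6=2: τ_6=4, arrival time A_6=23
N_t over t=0..6: 0:0 1:0 2:0 3:0 4:1 5:1 6:1


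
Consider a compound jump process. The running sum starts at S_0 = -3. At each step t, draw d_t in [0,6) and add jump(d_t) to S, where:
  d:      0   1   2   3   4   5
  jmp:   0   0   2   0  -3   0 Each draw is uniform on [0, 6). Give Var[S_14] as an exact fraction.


539/18

Outcome values over d=0..5: [0, 0, 2, 0, -3, 0]
Σy = -1, Σy² = 13, M = 6
μ = -1/6 = -1/6,  σ² = 13/6 − (-1/6)² = 77/36
Independent increments: Var[S_14] = 14·σ² = 14·(77/36) = 539/18


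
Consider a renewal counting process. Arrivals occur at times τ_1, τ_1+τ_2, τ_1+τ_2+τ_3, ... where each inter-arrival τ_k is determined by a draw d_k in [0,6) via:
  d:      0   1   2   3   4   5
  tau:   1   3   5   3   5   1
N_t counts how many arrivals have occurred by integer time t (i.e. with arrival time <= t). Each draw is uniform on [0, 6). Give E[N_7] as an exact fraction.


4648/2187

Inter-arrival values over d=0..5: [1, 3, 5, 3, 5, 1]
Each d has probability 1/6, so the pmf of τ is: f(1) = 1/3, f(3) = 1/3, f(5) = 1/3
Renewal equation for m(n) = E[N_n]: condition on τ_1 = k (if k <= n, one arrival plus a fresh copy on the remaining n−k steps): m(n) = F(n) + Σ_{k<=n} f(k)·m(n−k), where F(n) = P(τ <= n) and m(0) = 0
m(1) = F(1) = 1/3
m(2) = F(2) + f(1)·m(1) = 1/3 + 1/3·1/3 = 4/9
m(3) = F(3) + f(1)·m(2) = 2/3 + 1/3·4/9 = 22/27
m(4) = F(4) + f(1)·m(3) + f(3)·m(1) = 2/3 + 1/3·22/27 + 1/3·1/3 = 85/81
m(5) = F(5) + f(1)·m(4) + f(3)·m(2) = 1 + 1/3·85/81 + 1/3·4/9 = 364/243
m(6) = F(6) + f(1)·m(5) + f(3)·m(3) + f(5)·m(1) = 1 + 1/3·364/243 + 1/3·22/27 + 1/3·1/3 = 1372/729
m(7) = F(7) + f(1)·m(6) + f(3)·m(4) + f(5)·m(2) = 1 + 1/3·1372/729 + 1/3·85/81 + 1/3·4/9 = 4648/2187
E[N_7] = m(7) = 4648/2187


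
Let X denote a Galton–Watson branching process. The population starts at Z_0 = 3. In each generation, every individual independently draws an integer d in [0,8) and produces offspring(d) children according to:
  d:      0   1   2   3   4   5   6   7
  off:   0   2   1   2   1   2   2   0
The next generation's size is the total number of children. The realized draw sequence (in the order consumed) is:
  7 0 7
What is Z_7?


gen 0: Z_0=3, draws=[7, 0, 7], offspring=[0, 0, 0], Z_1=0
gen 1: Z_1=0, draws=[], offspring=[], Z_2=0
gen 2: Z_2=0, draws=[], offspring=[], Z_3=0
gen 3: Z_3=0, draws=[], offspring=[], Z_4=0
gen 4: Z_4=0, draws=[], offspring=[], Z_5=0
gen 5: Z_5=0, draws=[], offspring=[], Z_6=0
gen 6: Z_6=0, draws=[], offspring=[], Z_7=0

0


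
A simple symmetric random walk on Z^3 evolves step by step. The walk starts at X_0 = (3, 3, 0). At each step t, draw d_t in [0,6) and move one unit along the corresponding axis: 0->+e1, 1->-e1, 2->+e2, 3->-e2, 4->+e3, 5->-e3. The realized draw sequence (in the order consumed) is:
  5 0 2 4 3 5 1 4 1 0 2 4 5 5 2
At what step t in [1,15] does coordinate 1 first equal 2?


9

t=0: X=(3, 3, 0), d=5 → -e3, X_1=(3, 3, -1)
t=1: X=(3, 3, -1), d=0 → +e1, X_2=(4, 3, -1)
t=2: X=(4, 3, -1), d=2 → +e2, X_3=(4, 4, -1)
t=3: X=(4, 4, -1), d=4 → +e3, X_4=(4, 4, 0)
t=4: X=(4, 4, 0), d=3 → -e2, X_5=(4, 3, 0)
t=5: X=(4, 3, 0), d=5 → -e3, X_6=(4, 3, -1)
t=6: X=(4, 3, -1), d=1 → -e1, X_7=(3, 3, -1)
t=7: X=(3, 3, -1), d=4 → +e3, X_8=(3, 3, 0)
t=8: X=(3, 3, 0), d=1 → -e1, X_9=(2, 3, 0)
t=9: X=(2, 3, 0), d=0 → +e1, X_10=(3, 3, 0)
t=10: X=(3, 3, 0), d=2 → +e2, X_11=(3, 4, 0)
t=11: X=(3, 4, 0), d=4 → +e3, X_12=(3, 4, 1)
t=12: X=(3, 4, 1), d=5 → -e3, X_13=(3, 4, 0)
t=13: X=(3, 4, 0), d=5 → -e3, X_14=(3, 4, -1)
t=14: X=(3, 4, -1), d=2 → +e2, X_15=(3, 5, -1)


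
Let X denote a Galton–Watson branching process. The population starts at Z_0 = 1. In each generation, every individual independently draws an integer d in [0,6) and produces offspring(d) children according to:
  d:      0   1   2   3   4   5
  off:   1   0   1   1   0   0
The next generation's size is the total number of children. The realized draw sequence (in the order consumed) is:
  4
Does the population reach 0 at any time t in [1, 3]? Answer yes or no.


yes

gen 0: Z_0=1, draws=[4], offspring=[0], Z_1=0
gen 1: Z_1=0, draws=[], offspring=[], Z_2=0
gen 2: Z_2=0, draws=[], offspring=[], Z_3=0


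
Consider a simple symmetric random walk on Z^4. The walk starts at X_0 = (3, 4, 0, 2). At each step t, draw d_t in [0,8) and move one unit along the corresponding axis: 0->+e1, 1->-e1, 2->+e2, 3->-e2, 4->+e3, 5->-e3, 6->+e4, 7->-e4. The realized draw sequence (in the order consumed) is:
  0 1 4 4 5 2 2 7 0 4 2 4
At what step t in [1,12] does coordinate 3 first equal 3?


t=0: X=(3, 4, 0, 2), d=0 → +e1, X_1=(4, 4, 0, 2)
t=1: X=(4, 4, 0, 2), d=1 → -e1, X_2=(3, 4, 0, 2)
t=2: X=(3, 4, 0, 2), d=4 → +e3, X_3=(3, 4, 1, 2)
t=3: X=(3, 4, 1, 2), d=4 → +e3, X_4=(3, 4, 2, 2)
t=4: X=(3, 4, 2, 2), d=5 → -e3, X_5=(3, 4, 1, 2)
t=5: X=(3, 4, 1, 2), d=2 → +e2, X_6=(3, 5, 1, 2)
t=6: X=(3, 5, 1, 2), d=2 → +e2, X_7=(3, 6, 1, 2)
t=7: X=(3, 6, 1, 2), d=7 → -e4, X_8=(3, 6, 1, 1)
t=8: X=(3, 6, 1, 1), d=0 → +e1, X_9=(4, 6, 1, 1)
t=9: X=(4, 6, 1, 1), d=4 → +e3, X_10=(4, 6, 2, 1)
t=10: X=(4, 6, 2, 1), d=2 → +e2, X_11=(4, 7, 2, 1)
t=11: X=(4, 7, 2, 1), d=4 → +e3, X_12=(4, 7, 3, 1)

12


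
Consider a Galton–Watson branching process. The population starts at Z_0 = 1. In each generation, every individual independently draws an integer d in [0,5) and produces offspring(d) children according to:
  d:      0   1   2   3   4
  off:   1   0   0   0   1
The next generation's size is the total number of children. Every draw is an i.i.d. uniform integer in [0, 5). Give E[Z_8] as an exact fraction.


Outcome values over d=0..4: [1, 0, 0, 0, 1]
Σy = 2, Σy² = 2, M = 5
μ = 2/5 = 2/5,  σ² = 2/5 − (2/5)² = 6/25
E[Z_0] = 1
E[Z_1] = 2/5·E[Z_0] = 2/5
E[Z_2] = 2/5·E[Z_1] = 4/25
E[Z_3] = 2/5·E[Z_2] = 8/125
E[Z_4] = 2/5·E[Z_3] = 16/625
E[Z_5] = 2/5·E[Z_4] = 32/3125
E[Z_6] = 2/5·E[Z_5] = 64/15625
E[Z_7] = 2/5·E[Z_6] = 128/78125
E[Z_8] = 2/5·E[Z_7] = 256/390625

256/390625


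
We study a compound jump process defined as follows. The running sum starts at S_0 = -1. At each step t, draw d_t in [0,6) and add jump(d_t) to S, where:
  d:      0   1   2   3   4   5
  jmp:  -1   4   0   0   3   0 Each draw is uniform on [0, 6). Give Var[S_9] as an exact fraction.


30

Outcome values over d=0..5: [-1, 4, 0, 0, 3, 0]
Σy = 6, Σy² = 26, M = 6
μ = 6/6 = 1,  σ² = 26/6 − (1)² = 10/3
Independent increments: Var[S_9] = 9·σ² = 9·(10/3) = 30


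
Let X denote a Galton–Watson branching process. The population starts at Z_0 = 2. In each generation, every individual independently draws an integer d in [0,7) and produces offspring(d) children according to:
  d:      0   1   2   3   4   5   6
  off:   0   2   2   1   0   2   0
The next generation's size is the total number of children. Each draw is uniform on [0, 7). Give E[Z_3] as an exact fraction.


2

Outcome values over d=0..6: [0, 2, 2, 1, 0, 2, 0]
Σy = 7, Σy² = 13, M = 7
μ = 7/7 = 1,  σ² = 13/7 − (1)² = 6/7
E[Z_0] = 2
E[Z_1] = 1·E[Z_0] = 2
E[Z_2] = 1·E[Z_1] = 2
E[Z_3] = 1·E[Z_2] = 2


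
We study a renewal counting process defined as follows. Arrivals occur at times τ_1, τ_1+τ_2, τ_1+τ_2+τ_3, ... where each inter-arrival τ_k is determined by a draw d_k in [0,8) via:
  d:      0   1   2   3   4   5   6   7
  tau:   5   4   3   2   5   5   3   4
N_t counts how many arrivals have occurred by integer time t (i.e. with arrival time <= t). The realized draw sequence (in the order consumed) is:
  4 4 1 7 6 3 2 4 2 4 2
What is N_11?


draw d_1=4: τ_1=5, arrival time A_1=5
draw d_2=4: τ_2=5, arrival time A_2=10
draw d_3=1: τ_3=4, arrival time A_3=14
draw d_4=7: τ_4=4, arrival time A_4=18
draw d_5=6: τ_5=3, arrival time A_5=21
draw d_6=3: τ_6=2, arrival time A_6=23
draw d_7=2: τ_7=3, arrival time A_7=26
draw d_8=4: τ_8=5, arrival time A_8=31
draw d_9=2: τ_9=3, arrival time A_9=34
draw d_10=4: τ_10=5, arrival time A_10=39
draw d_11=2: τ_11=3, arrival time A_11=42
N_t over t=0..11: 0:0 1:0 2:0 3:0 4:0 5:1 6:1 7:1 8:1 9:1 10:2 11:2

2


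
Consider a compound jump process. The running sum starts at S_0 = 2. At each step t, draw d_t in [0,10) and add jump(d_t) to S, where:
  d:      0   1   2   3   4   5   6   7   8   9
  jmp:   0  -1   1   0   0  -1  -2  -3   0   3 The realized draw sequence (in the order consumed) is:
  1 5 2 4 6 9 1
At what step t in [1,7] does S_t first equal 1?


t=0: S=2, d=1, jump=-1, S_1=1
t=1: S=1, d=5, jump=-1, S_2=0
t=2: S=0, d=2, jump=1, S_3=1
t=3: S=1, d=4, jump=0, S_4=1
t=4: S=1, d=6, jump=-2, S_5=-1
t=5: S=-1, d=9, jump=3, S_6=2
t=6: S=2, d=1, jump=-1, S_7=1

1


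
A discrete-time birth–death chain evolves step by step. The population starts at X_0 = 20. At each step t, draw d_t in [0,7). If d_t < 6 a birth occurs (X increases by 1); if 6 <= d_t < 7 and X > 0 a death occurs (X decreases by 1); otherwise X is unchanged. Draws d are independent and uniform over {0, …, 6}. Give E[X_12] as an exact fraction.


X can drop by at most 1 per step and X_0 = 20 > T = 12, so X_t >= 20 − t >= 8 > 0 for every t <= 12: the floor at 0 (the 'and X > 0' condition) never binds. Hence X_12 = X_0 + Σ_{t<12} Y_t with i.i.d. increments Y_t = y(d_t) ∈ {+1, −1, 0}.
Outcome values over d=0..6: [1, 1, 1, 1, 1, 1, -1]
Σy = 5, Σy² = 7, M = 7
μ = 5/7 = 5/7,  σ² = 7/7 − (5/7)² = 24/49
E[X_12] = 20 + 12·(5/7) = 200/7

200/7


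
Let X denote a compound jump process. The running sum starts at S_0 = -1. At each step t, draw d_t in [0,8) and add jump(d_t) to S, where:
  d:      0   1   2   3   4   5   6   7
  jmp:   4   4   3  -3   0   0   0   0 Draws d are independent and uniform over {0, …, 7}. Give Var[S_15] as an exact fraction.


315/4

Outcome values over d=0..7: [4, 4, 3, -3, 0, 0, 0, 0]
Σy = 8, Σy² = 50, M = 8
μ = 8/8 = 1,  σ² = 50/8 − (1)² = 21/4
Independent increments: Var[S_15] = 15·σ² = 15·(21/4) = 315/4


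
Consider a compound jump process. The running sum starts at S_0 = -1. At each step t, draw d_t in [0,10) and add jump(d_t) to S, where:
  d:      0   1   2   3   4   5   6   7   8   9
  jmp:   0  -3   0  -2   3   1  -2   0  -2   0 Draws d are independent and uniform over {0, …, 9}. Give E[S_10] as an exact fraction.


Outcome values over d=0..9: [0, -3, 0, -2, 3, 1, -2, 0, -2, 0]
Σy = -5, Σy² = 31, M = 10
μ = -5/10 = -1/2,  σ² = 31/10 − (-1/2)² = 57/20
E[S_10] = -1 + 10·(-1/2) = -6

-6


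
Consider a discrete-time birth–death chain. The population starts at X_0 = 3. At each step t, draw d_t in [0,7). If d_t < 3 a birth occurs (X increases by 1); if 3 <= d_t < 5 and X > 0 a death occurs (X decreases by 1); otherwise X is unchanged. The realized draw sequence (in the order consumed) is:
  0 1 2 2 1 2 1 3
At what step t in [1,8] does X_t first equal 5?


2

t=0: X=3, d=0 → birth, X_1=4
t=1: X=4, d=1 → birth, X_2=5
t=2: X=5, d=2 → birth, X_3=6
t=3: X=6, d=2 → birth, X_4=7
t=4: X=7, d=1 → birth, X_5=8
t=5: X=8, d=2 → birth, X_6=9
t=6: X=9, d=1 → birth, X_7=10
t=7: X=10, d=3 → death, X_8=9


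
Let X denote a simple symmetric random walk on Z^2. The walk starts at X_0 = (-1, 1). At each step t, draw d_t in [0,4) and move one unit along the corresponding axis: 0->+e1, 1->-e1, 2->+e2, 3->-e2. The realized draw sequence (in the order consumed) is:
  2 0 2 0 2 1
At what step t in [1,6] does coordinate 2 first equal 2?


1

t=0: X=(-1, 1), d=2 → +e2, X_1=(-1, 2)
t=1: X=(-1, 2), d=0 → +e1, X_2=(0, 2)
t=2: X=(0, 2), d=2 → +e2, X_3=(0, 3)
t=3: X=(0, 3), d=0 → +e1, X_4=(1, 3)
t=4: X=(1, 3), d=2 → +e2, X_5=(1, 4)
t=5: X=(1, 4), d=1 → -e1, X_6=(0, 4)


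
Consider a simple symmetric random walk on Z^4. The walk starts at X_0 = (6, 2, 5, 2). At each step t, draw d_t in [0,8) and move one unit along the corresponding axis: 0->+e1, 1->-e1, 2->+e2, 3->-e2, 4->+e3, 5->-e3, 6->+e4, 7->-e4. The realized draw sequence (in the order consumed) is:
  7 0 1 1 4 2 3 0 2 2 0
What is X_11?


t=0: X=(6, 2, 5, 2), d=7 → -e4, X_1=(6, 2, 5, 1)
t=1: X=(6, 2, 5, 1), d=0 → +e1, X_2=(7, 2, 5, 1)
t=2: X=(7, 2, 5, 1), d=1 → -e1, X_3=(6, 2, 5, 1)
t=3: X=(6, 2, 5, 1), d=1 → -e1, X_4=(5, 2, 5, 1)
t=4: X=(5, 2, 5, 1), d=4 → +e3, X_5=(5, 2, 6, 1)
t=5: X=(5, 2, 6, 1), d=2 → +e2, X_6=(5, 3, 6, 1)
t=6: X=(5, 3, 6, 1), d=3 → -e2, X_7=(5, 2, 6, 1)
t=7: X=(5, 2, 6, 1), d=0 → +e1, X_8=(6, 2, 6, 1)
t=8: X=(6, 2, 6, 1), d=2 → +e2, X_9=(6, 3, 6, 1)
t=9: X=(6, 3, 6, 1), d=2 → +e2, X_10=(6, 4, 6, 1)
t=10: X=(6, 4, 6, 1), d=0 → +e1, X_11=(7, 4, 6, 1)

(7, 4, 6, 1)


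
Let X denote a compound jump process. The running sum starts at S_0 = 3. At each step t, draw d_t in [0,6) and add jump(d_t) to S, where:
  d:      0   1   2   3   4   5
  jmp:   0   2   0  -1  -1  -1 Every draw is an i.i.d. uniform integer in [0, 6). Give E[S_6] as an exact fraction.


Outcome values over d=0..5: [0, 2, 0, -1, -1, -1]
Σy = -1, Σy² = 7, M = 6
μ = -1/6 = -1/6,  σ² = 7/6 − (-1/6)² = 41/36
E[S_6] = 3 + 6·(-1/6) = 2

2


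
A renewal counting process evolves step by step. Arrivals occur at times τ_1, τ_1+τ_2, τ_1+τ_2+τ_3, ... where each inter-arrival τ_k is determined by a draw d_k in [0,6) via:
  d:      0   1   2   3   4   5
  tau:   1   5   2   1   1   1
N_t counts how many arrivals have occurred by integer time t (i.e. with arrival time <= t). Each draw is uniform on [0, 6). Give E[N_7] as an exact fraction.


Inter-arrival values over d=0..5: [1, 5, 2, 1, 1, 1]
Each d has probability 1/6, so the pmf of τ is: f(1) = 2/3, f(2) = 1/6, f(5) = 1/6
Renewal equation for m(n) = E[N_n]: condition on τ_1 = k (if k <= n, one arrival plus a fresh copy on the remaining n−k steps): m(n) = F(n) + Σ_{k<=n} f(k)·m(n−k), where F(n) = P(τ <= n) and m(0) = 0
m(1) = F(1) = 2/3
m(2) = F(2) + f(1)·m(1) = 5/6 + 2/3·2/3 = 23/18
m(3) = F(3) + f(1)·m(2) + f(2)·m(1) = 5/6 + 2/3·23/18 + 1/6·2/3 = 97/54
m(4) = F(4) + f(1)·m(3) + f(2)·m(2) = 5/6 + 2/3·97/54 + 1/6·23/18 = 727/324
m(5) = F(5) + f(1)·m(4) + f(2)·m(3) = 1 + 2/3·727/324 + 1/6·97/54 = 2717/972
m(6) = F(6) + f(1)·m(5) + f(2)·m(4) + f(5)·m(1) = 1 + 2/3·2717/972 + 1/6·727/324 + 1/6·2/3 = 19529/5832
m(7) = F(7) + f(1)·m(6) + f(2)·m(5) + f(5)·m(2) = 1 + 2/3·19529/5832 + 1/6·2717/972 + 1/6·23/18 = 68431/17496
E[N_7] = m(7) = 68431/17496

68431/17496


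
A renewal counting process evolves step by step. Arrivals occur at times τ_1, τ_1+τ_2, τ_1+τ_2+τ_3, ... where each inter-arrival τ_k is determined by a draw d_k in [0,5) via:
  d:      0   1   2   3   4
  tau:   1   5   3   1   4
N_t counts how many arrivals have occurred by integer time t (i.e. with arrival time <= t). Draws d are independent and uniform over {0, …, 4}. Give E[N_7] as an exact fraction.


Inter-arrival values over d=0..4: [1, 5, 3, 1, 4]
Each d has probability 1/5, so the pmf of τ is: f(1) = 2/5, f(3) = 1/5, f(4) = 1/5, f(5) = 1/5
Renewal equation for m(n) = E[N_n]: condition on τ_1 = k (if k <= n, one arrival plus a fresh copy on the remaining n−k steps): m(n) = F(n) + Σ_{k<=n} f(k)·m(n−k), where F(n) = P(τ <= n) and m(0) = 0
m(1) = F(1) = 2/5
m(2) = F(2) + f(1)·m(1) = 2/5 + 2/5·2/5 = 14/25
m(3) = F(3) + f(1)·m(2) = 3/5 + 2/5·14/25 = 103/125
m(4) = F(4) + f(1)·m(3) + f(3)·m(1) = 4/5 + 2/5·103/125 + 1/5·2/5 = 756/625
m(5) = F(5) + f(1)·m(4) + f(3)·m(2) + f(4)·m(1) = 1 + 2/5·756/625 + 1/5·14/25 + 1/5·2/5 = 5237/3125
m(6) = F(6) + f(1)·m(5) + f(3)·m(3) + f(4)·m(2) + f(5)·m(1) = 1 + 2/5·5237/3125 + 1/5·103/125 + 1/5·14/25 + 1/5·2/5 = 31674/15625
m(7) = F(7) + f(1)·m(6) + f(3)·m(4) + f(4)·m(3) + f(5)·m(2) = 1 + 2/5·31674/15625 + 1/5·756/625 + 1/5·103/125 + 1/5·14/25 = 181998/78125
E[N_7] = m(7) = 181998/78125

181998/78125


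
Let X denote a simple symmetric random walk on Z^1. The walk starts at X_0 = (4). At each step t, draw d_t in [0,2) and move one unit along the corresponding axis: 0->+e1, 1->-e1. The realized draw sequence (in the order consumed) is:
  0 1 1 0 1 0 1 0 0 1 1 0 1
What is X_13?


t=0: X=(4), d=0 → +e1, X_1=(5)
t=1: X=(5), d=1 → -e1, X_2=(4)
t=2: X=(4), d=1 → -e1, X_3=(3)
t=3: X=(3), d=0 → +e1, X_4=(4)
t=4: X=(4), d=1 → -e1, X_5=(3)
t=5: X=(3), d=0 → +e1, X_6=(4)
t=6: X=(4), d=1 → -e1, X_7=(3)
t=7: X=(3), d=0 → +e1, X_8=(4)
t=8: X=(4), d=0 → +e1, X_9=(5)
t=9: X=(5), d=1 → -e1, X_10=(4)
t=10: X=(4), d=1 → -e1, X_11=(3)
t=11: X=(3), d=0 → +e1, X_12=(4)
t=12: X=(4), d=1 → -e1, X_13=(3)

(3)


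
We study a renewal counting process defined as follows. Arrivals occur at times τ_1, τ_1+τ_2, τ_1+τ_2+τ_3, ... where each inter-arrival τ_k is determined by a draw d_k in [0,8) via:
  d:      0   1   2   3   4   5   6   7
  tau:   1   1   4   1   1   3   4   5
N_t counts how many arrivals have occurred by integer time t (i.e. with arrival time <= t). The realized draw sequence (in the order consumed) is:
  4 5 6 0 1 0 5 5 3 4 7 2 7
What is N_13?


draw d_1=4: τ_1=1, arrival time A_1=1
draw d_2=5: τ_2=3, arrival time A_2=4
draw d_3=6: τ_3=4, arrival time A_3=8
draw d_4=0: τ_4=1, arrival time A_4=9
draw d_5=1: τ_5=1, arrival time A_5=10
draw d_6=0: τ_6=1, arrival time A_6=11
draw d_7=5: τ_7=3, arrival time A_7=14
draw d_8=5: τ_8=3, arrival time A_8=17
draw d_9=3: τ_9=1, arrival time A_9=18
draw d_10=4: τ_10=1, arrival time A_10=19
draw d_11=7: τ_11=5, arrival time A_11=24
draw d_12=2: τ_12=4, arrival time A_12=28
draw d_13=7: τ_13=5, arrival time A_13=33
N_t over t=0..13: 0:0 1:1 2:1 3:1 4:2 5:2 6:2 7:2 8:3 9:4 10:5 11:6 12:6 13:6

6


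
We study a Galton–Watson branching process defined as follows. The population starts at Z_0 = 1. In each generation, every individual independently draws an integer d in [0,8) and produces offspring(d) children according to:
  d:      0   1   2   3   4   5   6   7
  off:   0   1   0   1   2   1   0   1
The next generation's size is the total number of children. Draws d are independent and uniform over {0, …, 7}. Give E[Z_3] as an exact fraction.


Outcome values over d=0..7: [0, 1, 0, 1, 2, 1, 0, 1]
Σy = 6, Σy² = 8, M = 8
μ = 6/8 = 3/4,  σ² = 8/8 − (3/4)² = 7/16
E[Z_0] = 1
E[Z_1] = 3/4·E[Z_0] = 3/4
E[Z_2] = 3/4·E[Z_1] = 9/16
E[Z_3] = 3/4·E[Z_2] = 27/64

27/64


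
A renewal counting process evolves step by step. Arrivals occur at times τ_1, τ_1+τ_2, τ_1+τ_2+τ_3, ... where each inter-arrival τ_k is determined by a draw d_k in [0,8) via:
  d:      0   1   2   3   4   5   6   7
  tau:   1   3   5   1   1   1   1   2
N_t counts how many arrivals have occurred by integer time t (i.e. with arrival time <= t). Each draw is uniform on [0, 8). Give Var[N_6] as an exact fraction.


Inter-arrival values over d=0..7: [1, 3, 5, 1, 1, 1, 1, 2]
Each d has probability 1/8, so the pmf of τ is: f(1) = 5/8, f(2) = 1/8, f(3) = 1/8, f(5) = 1/8
Let p_n(j) = P(N_n = j), with p_0 = [1]. Condition on τ_1: p_n(0) = P(τ > n), and for j >= 1, p_n(j) = Σ_{k<=n} f(k)·p_{n−k}(j−1)
p_1 = [3/8, 5/8]  (j = 0..1)
p_2 = [1/4, 23/64, 25/64]  (j = 0..2)
p_3 = [1/8, 21/64, 155/512, 125/512]  (j = 0..3)
p_4 = [1/8, 5/32, 21/64, 975/4096, 625/4096]  (j = 0..4)
p_5 = [0, 1/4, 47/256, 1195/4096, 5875/32768, 3125/32768]  (j = 0..5)
p_6 = [0, 5/64, 151/512, 793/4096, 3975/16384, 34375/262144, 15625/262144]  (j = 0..6)
E[N_6] = Σ j·p_6(j) = 847385/262144;  E[N_6²] = Σ j²·p_6(j) = 3225971/262144
Var[N_6] = 3225971/262144 − (847385/262144)² = 127607603599/68719476736

127607603599/68719476736
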